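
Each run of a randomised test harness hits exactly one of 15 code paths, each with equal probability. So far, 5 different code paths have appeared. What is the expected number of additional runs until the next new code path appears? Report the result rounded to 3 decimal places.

1.500

The number of runs until the next new code path is geometric with success probability 10/15, so its mean is 15/10.
E = 15/10 = 1.5000.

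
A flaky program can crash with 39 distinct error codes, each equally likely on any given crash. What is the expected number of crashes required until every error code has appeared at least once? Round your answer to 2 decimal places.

After k distinct error codes have appeared, the next crash gives a new one with probability (39-k)/39, so the expected wait for the (k+1)-th is 39/(39-k).
E[T] = 39/39 + 39/38 + 39/37 + ... + 39/2 + 39/1 = 39·H_{39}.
H_{39} = 4.254, so E[T] = 165.888.

165.89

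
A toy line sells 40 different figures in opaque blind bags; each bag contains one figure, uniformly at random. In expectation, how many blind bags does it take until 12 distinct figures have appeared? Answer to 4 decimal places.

With k distinct figures already seen, the next new one arrives after an expected 40/(40-k) blind bags.
Sum over k = 0,...,11: E = 40/40 + 40/39 + 40/38 + ... + 40/30 + 40/29 = 14.05488.

14.0549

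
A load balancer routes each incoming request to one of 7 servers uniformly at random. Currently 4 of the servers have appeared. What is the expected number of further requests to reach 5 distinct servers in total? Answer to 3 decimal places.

From k distinct to k+1 distinct takes on average 7/(7-k) requests.
Only the k = 4 term is needed: E = 7/3 = 2.3333.

2.333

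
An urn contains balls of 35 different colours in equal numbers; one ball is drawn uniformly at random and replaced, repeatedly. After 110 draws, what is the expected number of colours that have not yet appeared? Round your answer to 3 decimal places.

1.443

For each colour, P(unseen after 110) = (34/35)^110 = 0.0412.
By linearity of expectation, E[unseen] = 35·(34/35)^110 = 1.4430.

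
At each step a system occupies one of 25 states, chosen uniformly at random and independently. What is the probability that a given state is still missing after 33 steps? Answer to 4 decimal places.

0.2600

On each step the fixed state fails to appear with probability 24/25.
P(still missing after 33) = (24/25)^33 = 0.25999.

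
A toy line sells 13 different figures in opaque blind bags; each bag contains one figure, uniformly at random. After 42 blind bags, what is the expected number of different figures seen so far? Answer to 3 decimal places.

12.549

For each figure, P(seen in 42 blind bags) = 1 - (12/13)^42 = 0.9653.
By linearity of expectation, E[distinct seen] = 13·(1 - (12/13)^42) = 12.5493.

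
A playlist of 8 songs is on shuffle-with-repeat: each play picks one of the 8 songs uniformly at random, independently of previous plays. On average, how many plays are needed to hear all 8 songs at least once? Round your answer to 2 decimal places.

21.74

The wait to go from k to k+1 distinct songs is geometric with mean 8/(8-k).
E[T] = 8/8 + 8/7 + 8/6 + ... + 8/2 + 8/1 = 8·H_{8}.
H_{8} = 2.718, so E[T] = 21.743.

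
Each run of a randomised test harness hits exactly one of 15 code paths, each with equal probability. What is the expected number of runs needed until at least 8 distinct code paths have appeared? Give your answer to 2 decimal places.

Going from k to k+1 distinct takes a geometric number of runs with mean 15/(15-k).
Sum over k = 0,...,7: E = 15/15 + 15/14 + 15/13 + ... + 15/9 + 15/8 = 10.881.

10.88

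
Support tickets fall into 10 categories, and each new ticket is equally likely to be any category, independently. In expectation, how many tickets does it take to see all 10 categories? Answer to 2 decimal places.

Split into phases: going from k distinct to k+1 distinct takes on average 10/(10-k) tickets.
E[T] = 10/10 + 10/9 + 10/8 + ... + 10/2 + 10/1 = 10·H_{10}.
H_{10} = 2.929, so E[T] = 29.290.

29.29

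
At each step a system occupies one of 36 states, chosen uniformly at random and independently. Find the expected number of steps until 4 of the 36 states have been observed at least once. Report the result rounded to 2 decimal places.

4.18

Going from k to k+1 distinct takes a geometric number of steps with mean 36/(36-k).
Sum over k = 0,...,3: E = 36/36 + 36/35 + 36/34 + 36/33 = 4.178.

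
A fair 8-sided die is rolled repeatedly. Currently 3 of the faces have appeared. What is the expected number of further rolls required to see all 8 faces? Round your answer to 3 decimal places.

From k distinct to k+1 distinct takes on average 8/(8-k) rolls.
Sum over k = 3,...,7: E = 8/5 + 8/4 + 8/3 + 8/2 + 8/1 = 18.2667.

18.267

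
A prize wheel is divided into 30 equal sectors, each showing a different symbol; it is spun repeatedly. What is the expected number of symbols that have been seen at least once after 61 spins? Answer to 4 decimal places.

26.2068

For each symbol, P(seen in 61 spins) = 1 - (29/30)^61 = 0.87356.
By linearity of expectation, E[distinct seen] = 30·(1 - (29/30)^61) = 26.20683.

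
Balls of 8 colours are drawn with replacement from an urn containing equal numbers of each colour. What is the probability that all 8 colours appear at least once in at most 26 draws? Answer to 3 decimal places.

By inclusion–exclusion over which colours are missing,
P(all seen) = Σ_{j=0}^{8} (-1)^j C(8,j)((8-j)/8)^26
= 1.0000 - 0.2485 + 0.0158 - 0.0003 + 0.0000 - 0.0000 + 0.0000 - 0.0000 + 0.0000
= 0.7670.

0.767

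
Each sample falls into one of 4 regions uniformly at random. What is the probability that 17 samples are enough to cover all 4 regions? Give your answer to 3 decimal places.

0.970

By inclusion–exclusion over which regions are missing,
P(all seen) = Σ_{j=0}^{4} (-1)^j C(4,j)((4-j)/4)^17
= 1.0000 - 0.0301 + 0.0000 - 0.0000 + 0.0000
= 0.9700.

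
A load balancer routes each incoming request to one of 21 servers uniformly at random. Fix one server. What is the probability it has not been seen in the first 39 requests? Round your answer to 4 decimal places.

Each request misses the fixed server with probability (21-1)/21 = 20/21, independently.
P(still missing after 39) = (20/21)^39 = 0.14915.

0.1491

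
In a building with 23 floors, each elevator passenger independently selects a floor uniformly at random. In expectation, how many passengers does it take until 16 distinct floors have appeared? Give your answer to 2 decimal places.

26.25

With k distinct floors already seen, the next new one arrives after an expected 23/(23-k) passengers.
Sum over k = 0,...,15: E = 23/23 + 23/22 + 23/21 + ... + 23/9 + 23/8 = 26.253.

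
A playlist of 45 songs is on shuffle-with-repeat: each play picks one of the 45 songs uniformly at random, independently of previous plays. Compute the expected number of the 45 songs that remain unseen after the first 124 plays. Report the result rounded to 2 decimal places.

For each song, P(unseen after 124) = (44/45)^124 = 0.062.
By linearity of expectation, E[unseen] = 45·(44/45)^124 = 2.773.

2.77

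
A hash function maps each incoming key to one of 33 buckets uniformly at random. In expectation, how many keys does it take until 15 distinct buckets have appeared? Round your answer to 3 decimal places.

With k distinct buckets already seen, the next new one arrives after an expected 33/(33-k) keys.
Sum over k = 0,...,14: E = 33/33 + 33/32 + 33/31 + ... + 33/20 + 33/19 = 19.5918.

19.592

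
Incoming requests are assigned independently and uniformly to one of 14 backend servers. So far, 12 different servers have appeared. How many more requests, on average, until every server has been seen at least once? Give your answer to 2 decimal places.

From k distinct to k+1 distinct takes on average 14/(14-k) requests.
Sum over k = 12,...,13: E = 14/2 + 14/1 = 21.000.

21.00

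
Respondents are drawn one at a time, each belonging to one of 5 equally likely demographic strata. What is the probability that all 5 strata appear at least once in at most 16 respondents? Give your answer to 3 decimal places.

0.862

By inclusion–exclusion over which strata are missing,
P(all seen) = Σ_{j=0}^{5} (-1)^j C(5,j)((5-j)/5)^16
= 1.0000 - 0.1407 + 0.0028 - 0.0000 + 0.0000 - 0.0000
= 0.8621.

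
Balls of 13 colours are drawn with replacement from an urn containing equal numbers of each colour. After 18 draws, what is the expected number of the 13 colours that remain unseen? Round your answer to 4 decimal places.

For each colour, P(unseen after 18) = (12/13)^18 = 0.23675.
By linearity of expectation, E[unseen] = 13·(12/13)^18 = 3.07769.

3.0777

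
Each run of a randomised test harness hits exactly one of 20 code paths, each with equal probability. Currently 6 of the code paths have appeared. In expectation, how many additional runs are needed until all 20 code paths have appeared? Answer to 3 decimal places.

65.031

From k distinct to k+1 distinct takes on average 20/(20-k) runs.
Sum over k = 6,...,19: E = 20/14 + 20/13 + 20/12 + ... + 20/2 + 20/1 = 65.0312.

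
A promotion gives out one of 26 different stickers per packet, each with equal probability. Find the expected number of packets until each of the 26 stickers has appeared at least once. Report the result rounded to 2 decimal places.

100.21

The wait to go from k to k+1 distinct stickers is geometric with mean 26/(26-k).
E[T] = 26/26 + 26/25 + 26/24 + ... + 26/2 + 26/1 = 26·H_{26}.
H_{26} = 3.854, so E[T] = 100.215.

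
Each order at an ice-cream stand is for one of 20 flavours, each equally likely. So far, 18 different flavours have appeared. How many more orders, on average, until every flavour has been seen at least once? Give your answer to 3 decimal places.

30.000

From k distinct to k+1 distinct takes on average 20/(20-k) orders.
Sum over k = 18,...,19: E = 20/2 + 20/1 = 30.0000.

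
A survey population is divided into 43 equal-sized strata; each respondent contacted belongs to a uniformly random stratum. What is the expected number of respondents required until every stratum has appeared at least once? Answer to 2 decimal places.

187.05

Split into phases: going from k distinct to k+1 distinct takes on average 43/(43-k) respondents.
E[T] = 43/43 + 43/42 + 43/41 + ... + 43/2 + 43/1 = 43·H_{43}.
H_{43} = 4.350, so E[T] = 187.050.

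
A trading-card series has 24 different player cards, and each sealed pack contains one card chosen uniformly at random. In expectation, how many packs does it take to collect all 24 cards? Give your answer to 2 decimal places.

Split into phases: going from k distinct to k+1 distinct takes on average 24/(24-k) packs.
E[T] = 24/24 + 24/23 + 24/22 + ... + 24/2 + 24/1 = 24·H_{24}.
H_{24} = 3.776, so E[T] = 90.623.

90.62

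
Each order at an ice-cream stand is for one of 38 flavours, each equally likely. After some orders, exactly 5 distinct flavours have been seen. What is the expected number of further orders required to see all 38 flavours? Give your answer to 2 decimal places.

155.37

The wait to go from k to k+1 distinct flavours is geometric with mean 38/(38-k).
Sum over k = 5,...,37: E = 38/33 + 38/32 + 38/31 + ... + 38/2 + 38/1 = 155.374.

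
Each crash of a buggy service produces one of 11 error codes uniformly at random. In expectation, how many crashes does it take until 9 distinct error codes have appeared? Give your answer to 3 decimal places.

16.719

Going from k to k+1 distinct takes a geometric number of crashes with mean 11/(11-k).
Sum over k = 0,...,8: E = 11/11 + 11/10 + 11/9 + ... + 11/4 + 11/3 = 16.7187.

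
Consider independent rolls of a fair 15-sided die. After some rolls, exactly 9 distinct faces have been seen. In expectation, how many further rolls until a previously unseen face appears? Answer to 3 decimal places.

2.500

Each roll yields a new face with probability (15-9)/15 = 6/15, so the wait is geometric with mean 15/6.
E = 15/6 = 2.5000.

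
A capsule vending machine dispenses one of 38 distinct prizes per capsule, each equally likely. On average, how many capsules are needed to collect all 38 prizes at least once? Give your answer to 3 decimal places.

160.660

Split into phases: going from k distinct to k+1 distinct takes on average 38/(38-k) capsules.
E[T] = 38/38 + 38/37 + 38/36 + ... + 38/2 + 38/1 = 38·H_{38}.
H_{38} = 4.2279, so E[T] = 160.6603.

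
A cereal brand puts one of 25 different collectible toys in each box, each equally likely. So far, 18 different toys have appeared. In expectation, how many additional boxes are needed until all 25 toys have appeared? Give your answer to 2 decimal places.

From k distinct to k+1 distinct takes on average 25/(25-k) boxes.
Sum over k = 18,...,24: E = 25/7 + 25/6 + 25/5 + ... + 25/2 + 25/1 = 64.821.

64.82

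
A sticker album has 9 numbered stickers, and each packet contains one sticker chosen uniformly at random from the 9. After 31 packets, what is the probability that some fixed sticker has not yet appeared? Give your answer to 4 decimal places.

On each packet the fixed sticker fails to appear with probability 8/9.
P(still missing after 31) = (8/9)^31 = 0.02596.

0.0260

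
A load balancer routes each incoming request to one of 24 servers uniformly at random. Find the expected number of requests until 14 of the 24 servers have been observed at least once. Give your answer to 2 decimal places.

20.33

Going from k to k+1 distinct takes a geometric number of requests with mean 24/(24-k).
Sum over k = 0,...,13: E = 24/24 + 24/23 + 24/22 + ... + 24/12 + 24/11 = 20.328.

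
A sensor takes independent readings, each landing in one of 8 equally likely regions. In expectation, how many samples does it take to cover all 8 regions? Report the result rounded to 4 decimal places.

After k distinct regions have appeared, the next sample gives a new one with probability (8-k)/8, so the expected wait for the (k+1)-th is 8/(8-k).
E[T] = 8/8 + 8/7 + 8/6 + ... + 8/2 + 8/1 = 8·H_{8}.
H_{8} = 2.71786, so E[T] = 21.74286.

21.7429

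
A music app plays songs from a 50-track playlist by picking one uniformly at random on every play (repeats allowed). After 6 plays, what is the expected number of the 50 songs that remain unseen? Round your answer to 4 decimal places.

For each song, P(unseen after 6) = (49/50)^6 = 0.88584.
By linearity of expectation, E[unseen] = 50·(49/50)^6 = 44.29212.

44.2921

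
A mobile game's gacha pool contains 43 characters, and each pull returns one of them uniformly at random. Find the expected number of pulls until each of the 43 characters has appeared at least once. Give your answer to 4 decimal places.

187.0499

Split into phases: going from k distinct to k+1 distinct takes on average 43/(43-k) pulls.
E[T] = 43/43 + 43/42 + 43/41 + ... + 43/2 + 43/1 = 43·H_{43}.
H_{43} = 4.35000, so E[T] = 187.04994.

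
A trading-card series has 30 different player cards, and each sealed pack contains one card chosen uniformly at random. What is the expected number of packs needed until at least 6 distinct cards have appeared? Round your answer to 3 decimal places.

With k distinct cards already seen, the next new one arrives after an expected 30/(30-k) packs.
Sum over k = 0,...,5: E = 30/30 + 30/29 + 30/28 + 30/27 + 30/26 + 30/25 = 6.5709.

6.571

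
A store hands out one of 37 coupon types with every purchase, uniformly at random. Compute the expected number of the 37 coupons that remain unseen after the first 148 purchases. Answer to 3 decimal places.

0.641

For each coupon, P(unseen after 148) = (36/37)^148 = 0.0173.
By linearity of expectation, E[unseen] = 37·(36/37)^148 = 0.6414.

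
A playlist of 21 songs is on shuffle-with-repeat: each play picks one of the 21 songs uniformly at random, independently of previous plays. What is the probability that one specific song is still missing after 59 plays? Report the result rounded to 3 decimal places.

On each play the fixed song fails to appear with probability 20/21.
P(still missing after 59) = (20/21)^59 = 0.0562.

0.056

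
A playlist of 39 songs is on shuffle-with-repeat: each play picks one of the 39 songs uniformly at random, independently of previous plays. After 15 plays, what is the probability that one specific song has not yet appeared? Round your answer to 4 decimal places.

Each play misses the fixed song with probability (39-1)/39 = 38/39, independently.
P(still missing after 15) = (38/39)^15 = 0.67731.

0.6773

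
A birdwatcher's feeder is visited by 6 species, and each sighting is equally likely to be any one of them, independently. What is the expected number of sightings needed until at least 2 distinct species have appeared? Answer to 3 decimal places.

2.200

Going from k to k+1 distinct takes a geometric number of sightings with mean 6/(6-k).
Sum over k = 0,...,1: E = 6/6 + 6/5 = 2.2000.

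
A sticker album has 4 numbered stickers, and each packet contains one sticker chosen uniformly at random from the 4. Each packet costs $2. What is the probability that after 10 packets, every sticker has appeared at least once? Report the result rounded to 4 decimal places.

0.7806

Let A_i be the event that sticker i is missing after 10 packets. By inclusion–exclusion on the A_i,
P(all seen) = Σ_{j=0}^{4} (-1)^j C(4,j)((4-j)/4)^10
= 1.00000 - 0.22525 + 0.00586 - 0.00000 + 0.00000
= 0.78060.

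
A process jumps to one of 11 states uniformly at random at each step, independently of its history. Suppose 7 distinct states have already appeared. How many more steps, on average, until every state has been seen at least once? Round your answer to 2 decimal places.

22.92

The wait to go from k to k+1 distinct states is geometric with mean 11/(11-k).
Sum over k = 7,...,10: E = 11/4 + 11/3 + 11/2 + 11/1 = 22.917.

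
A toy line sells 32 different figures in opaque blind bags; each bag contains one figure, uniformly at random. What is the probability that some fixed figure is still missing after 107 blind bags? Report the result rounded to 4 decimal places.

On each blind bag the fixed figure fails to appear with probability 31/32.
P(still missing after 107) = (31/32)^107 = 0.03347.

0.0335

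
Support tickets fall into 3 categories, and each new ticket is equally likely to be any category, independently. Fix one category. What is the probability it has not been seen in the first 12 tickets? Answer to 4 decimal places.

Each ticket misses the fixed category with probability (3-1)/3 = 2/3, independently.
P(still missing after 12) = (2/3)^12 = 0.00771.

0.0077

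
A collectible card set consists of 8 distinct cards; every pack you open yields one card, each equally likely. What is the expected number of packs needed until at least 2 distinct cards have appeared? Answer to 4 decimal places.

2.1429

With k distinct cards already seen, the next new one arrives after an expected 8/(8-k) packs.
Sum over k = 0,...,1: E = 8/8 + 8/7 = 2.14286.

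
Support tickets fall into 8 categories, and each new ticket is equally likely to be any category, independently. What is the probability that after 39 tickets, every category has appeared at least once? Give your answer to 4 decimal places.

By inclusion–exclusion over which categories are missing,
P(all seen) = Σ_{j=0}^{8} (-1)^j C(8,j)((8-j)/8)^39
= 1.00000 - 0.04379 + 0.00038 - 0.00000 + 0.00000 - 0.00000 + 0.00000 - 0.00000 + 0.00000
= 0.95658.

0.9566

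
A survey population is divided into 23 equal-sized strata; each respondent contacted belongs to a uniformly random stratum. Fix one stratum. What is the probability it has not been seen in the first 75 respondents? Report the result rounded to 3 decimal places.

On each respondent the fixed stratum fails to appear with probability 22/23.
P(still missing after 75) = (22/23)^75 = 0.0357.

0.036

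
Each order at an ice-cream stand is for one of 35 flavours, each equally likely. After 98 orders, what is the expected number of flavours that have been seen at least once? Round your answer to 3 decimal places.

32.957

For each flavour, P(seen in 98 orders) = 1 - (34/35)^98 = 0.9416.
By linearity of expectation, E[distinct seen] = 35·(1 - (34/35)^98) = 32.9567.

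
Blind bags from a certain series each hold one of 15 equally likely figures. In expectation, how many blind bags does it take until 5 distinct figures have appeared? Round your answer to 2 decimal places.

5.84

With k distinct figures already seen, the next new one arrives after an expected 15/(15-k) blind bags.
Sum over k = 0,...,4: E = 15/15 + 15/14 + 15/13 + 15/12 + 15/11 = 5.839.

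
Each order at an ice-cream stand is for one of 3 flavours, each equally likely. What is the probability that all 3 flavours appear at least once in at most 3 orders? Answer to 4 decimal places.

Let A_i be the event that flavour i is missing after 3 orders. By inclusion–exclusion on the A_i,
P(all seen) = Σ_{j=0}^{3} (-1)^j C(3,j)((3-j)/3)^3
= 1.00000 - 0.88889 + 0.11111 - 0.00000
= 0.22222.

0.2222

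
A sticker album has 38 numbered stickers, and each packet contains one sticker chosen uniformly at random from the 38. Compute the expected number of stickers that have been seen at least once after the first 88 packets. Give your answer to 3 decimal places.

34.364

For each sticker, P(seen in 88 packets) = 1 - (37/38)^88 = 0.9043.
By linearity of expectation, E[distinct seen] = 38·(1 - (37/38)^88) = 34.3644.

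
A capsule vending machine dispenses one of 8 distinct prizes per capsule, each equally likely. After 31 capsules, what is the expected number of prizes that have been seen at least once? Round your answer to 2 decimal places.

7.87

For each prize, P(seen in 31 capsules) = 1 - (7/8)^31 = 0.984.
By linearity of expectation, E[distinct seen] = 8·(1 - (7/8)^31) = 7.873.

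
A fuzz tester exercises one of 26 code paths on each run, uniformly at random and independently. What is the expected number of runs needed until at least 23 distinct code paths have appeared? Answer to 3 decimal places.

52.548

With k distinct code paths already seen, the next new one arrives after an expected 26/(26-k) runs.
Sum over k = 0,...,22: E = 26/26 + 26/25 + 26/24 + ... + 26/5 + 26/4 = 52.5482.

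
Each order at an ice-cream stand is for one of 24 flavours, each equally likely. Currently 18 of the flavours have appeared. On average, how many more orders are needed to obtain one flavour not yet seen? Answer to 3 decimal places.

Each order yields a new flavour with probability (24-18)/24 = 6/24, so the wait is geometric with mean 24/6.
E = 24/6 = 4.0000.

4.000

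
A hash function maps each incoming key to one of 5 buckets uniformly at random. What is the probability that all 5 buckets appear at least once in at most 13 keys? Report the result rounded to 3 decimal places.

0.738

Let A_i be the event that bucket i is missing after 13 keys. By inclusion–exclusion on the A_i,
P(all seen) = Σ_{j=0}^{5} (-1)^j C(5,j)((5-j)/5)^13
= 1.0000 - 0.2749 + 0.0131 - 0.0001 + 0.0000 - 0.0000
= 0.7381.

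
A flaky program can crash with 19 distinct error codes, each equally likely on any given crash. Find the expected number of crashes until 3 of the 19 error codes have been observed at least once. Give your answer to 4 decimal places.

3.1732

With k distinct error codes already seen, the next new one arrives after an expected 19/(19-k) crashes.
Sum over k = 0,...,2: E = 19/19 + 19/18 + 19/17 = 3.17320.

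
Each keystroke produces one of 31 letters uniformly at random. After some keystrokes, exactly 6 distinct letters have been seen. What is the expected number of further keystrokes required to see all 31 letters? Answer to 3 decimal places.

118.295

From k distinct to k+1 distinct takes on average 31/(31-k) keystrokes.
Sum over k = 6,...,30: E = 31/25 + 31/24 + 31/23 + ... + 31/2 + 31/1 = 118.2947.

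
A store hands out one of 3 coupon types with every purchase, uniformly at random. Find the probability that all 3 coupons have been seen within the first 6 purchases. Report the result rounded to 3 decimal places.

By inclusion–exclusion over which coupons are missing,
P(all seen) = Σ_{j=0}^{3} (-1)^j C(3,j)((3-j)/3)^6
= 1.0000 - 0.2634 + 0.0041 - 0.0000
= 0.7407.

0.741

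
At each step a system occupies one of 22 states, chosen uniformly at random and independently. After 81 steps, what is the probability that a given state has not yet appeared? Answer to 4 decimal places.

On each step the fixed state fails to appear with probability 21/22.
P(still missing after 81) = (21/22)^81 = 0.02310.

0.0231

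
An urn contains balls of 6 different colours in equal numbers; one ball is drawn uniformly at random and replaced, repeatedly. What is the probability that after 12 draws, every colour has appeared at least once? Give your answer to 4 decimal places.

By inclusion–exclusion over which colours are missing,
P(all seen) = Σ_{j=0}^{6} (-1)^j C(6,j)((6-j)/6)^12
= 1.00000 - 0.67294 + 0.11561 - 0.00488 + 0.00003 - 0.00000 + 0.00000
= 0.43782.

0.4378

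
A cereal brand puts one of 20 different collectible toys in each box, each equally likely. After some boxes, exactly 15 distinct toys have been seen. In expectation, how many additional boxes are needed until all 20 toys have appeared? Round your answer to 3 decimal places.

From k distinct to k+1 distinct takes on average 20/(20-k) boxes.
Sum over k = 15,...,19: E = 20/5 + 20/4 + 20/3 + 20/2 + 20/1 = 45.6667.

45.667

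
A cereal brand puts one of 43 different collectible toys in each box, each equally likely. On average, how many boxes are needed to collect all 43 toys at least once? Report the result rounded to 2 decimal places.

187.05

The wait to go from k to k+1 distinct toys is geometric with mean 43/(43-k).
E[T] = 43/43 + 43/42 + 43/41 + ... + 43/2 + 43/1 = 43·H_{43}.
H_{43} = 4.350, so E[T] = 187.050.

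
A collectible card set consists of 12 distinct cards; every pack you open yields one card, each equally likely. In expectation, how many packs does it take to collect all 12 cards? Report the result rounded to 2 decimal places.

Split into phases: going from k distinct to k+1 distinct takes on average 12/(12-k) packs.
E[T] = 12/12 + 12/11 + 12/10 + ... + 12/2 + 12/1 = 12·H_{12}.
H_{12} = 3.103, so E[T] = 37.239.

37.24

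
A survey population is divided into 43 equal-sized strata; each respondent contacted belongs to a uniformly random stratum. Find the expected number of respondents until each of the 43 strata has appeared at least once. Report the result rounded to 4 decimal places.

187.0499

After k distinct strata have appeared, the next respondent gives a new one with probability (43-k)/43, so the expected wait for the (k+1)-th is 43/(43-k).
E[T] = 43/43 + 43/42 + 43/41 + ... + 43/2 + 43/1 = 43·H_{43}.
H_{43} = 4.35000, so E[T] = 187.04994.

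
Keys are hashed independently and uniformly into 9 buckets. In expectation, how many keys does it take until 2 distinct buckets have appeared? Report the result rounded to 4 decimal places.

With k distinct buckets already seen, the next new one arrives after an expected 9/(9-k) keys.
Sum over k = 0,...,1: E = 9/9 + 9/8 = 2.12500.

2.1250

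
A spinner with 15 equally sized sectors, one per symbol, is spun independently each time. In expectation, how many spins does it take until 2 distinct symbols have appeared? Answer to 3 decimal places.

With k distinct symbols already seen, the next new one arrives after an expected 15/(15-k) spins.
Sum over k = 0,...,1: E = 15/15 + 15/14 = 2.0714.

2.071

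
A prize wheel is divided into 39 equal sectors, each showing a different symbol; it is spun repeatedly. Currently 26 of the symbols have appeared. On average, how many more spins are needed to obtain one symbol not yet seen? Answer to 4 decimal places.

3.0000

Each spin yields a new symbol with probability (39-26)/39 = 13/39, so the wait is geometric with mean 39/13.
E = 39/13 = 3.00000.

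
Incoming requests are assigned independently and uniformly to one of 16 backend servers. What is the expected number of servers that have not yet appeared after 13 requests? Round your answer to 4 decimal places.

For each server, P(unseen after 13) = (15/16)^13 = 0.43214.
By linearity of expectation, E[unseen] = 16·(15/16)^13 = 6.91427.

6.9143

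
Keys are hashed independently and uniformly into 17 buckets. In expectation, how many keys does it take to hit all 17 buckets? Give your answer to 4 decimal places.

The wait to go from k to k+1 distinct buckets is geometric with mean 17/(17-k).
E[T] = 17/17 + 17/16 + 17/15 + ... + 17/2 + 17/1 = 17·H_{17}.
H_{17} = 3.43955, so E[T] = 58.47239.

58.4724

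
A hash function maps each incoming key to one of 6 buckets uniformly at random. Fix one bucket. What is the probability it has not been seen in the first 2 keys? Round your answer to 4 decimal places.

Each key misses the fixed bucket with probability (6-1)/6 = 5/6, independently.
P(still missing after 2) = (5/6)^2 = 0.69444.

0.6944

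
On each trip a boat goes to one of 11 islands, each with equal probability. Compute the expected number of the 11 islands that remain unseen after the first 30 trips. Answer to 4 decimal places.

For each island, P(unseen after 30) = (10/11)^30 = 0.05731.
By linearity of expectation, E[unseen] = 11·(10/11)^30 = 0.63039.

0.6304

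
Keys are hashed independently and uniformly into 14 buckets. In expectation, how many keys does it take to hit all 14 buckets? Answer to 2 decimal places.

After k distinct buckets have appeared, the next key gives a new one with probability (14-k)/14, so the expected wait for the (k+1)-th is 14/(14-k).
E[T] = 14/14 + 14/13 + 14/12 + ... + 14/2 + 14/1 = 14·H_{14}.
H_{14} = 3.252, so E[T] = 45.522.

45.52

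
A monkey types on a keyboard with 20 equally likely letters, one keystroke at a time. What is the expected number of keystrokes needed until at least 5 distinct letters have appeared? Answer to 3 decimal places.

Going from k to k+1 distinct takes a geometric number of keystrokes with mean 20/(20-k).
Sum over k = 0,...,4: E = 20/20 + 20/19 + 20/18 + 20/17 + 20/16 = 5.5902.

5.590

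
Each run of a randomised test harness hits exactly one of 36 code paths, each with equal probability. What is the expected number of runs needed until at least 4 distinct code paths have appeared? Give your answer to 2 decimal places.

4.18

With k distinct code paths already seen, the next new one arrives after an expected 36/(36-k) runs.
Sum over k = 0,...,3: E = 36/36 + 36/35 + 36/34 + 36/33 = 4.178.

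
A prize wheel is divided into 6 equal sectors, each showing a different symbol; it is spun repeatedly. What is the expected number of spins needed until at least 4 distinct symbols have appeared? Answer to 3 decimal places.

5.700

Going from k to k+1 distinct takes a geometric number of spins with mean 6/(6-k).
Sum over k = 0,...,3: E = 6/6 + 6/5 + 6/4 + 6/3 = 5.7000.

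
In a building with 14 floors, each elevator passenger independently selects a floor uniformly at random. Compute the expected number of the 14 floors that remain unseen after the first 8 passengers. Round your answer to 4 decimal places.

For each floor, P(unseen after 8) = (13/14)^8 = 0.55274.
By linearity of expectation, E[unseen] = 14·(13/14)^8 = 7.73839.

7.7384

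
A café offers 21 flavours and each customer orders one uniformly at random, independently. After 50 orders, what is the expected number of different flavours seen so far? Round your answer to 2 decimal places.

For each flavour, P(seen in 50 orders) = 1 - (20/21)^50 = 0.913.
By linearity of expectation, E[distinct seen] = 21·(1 - (20/21)^50) = 19.169.

19.17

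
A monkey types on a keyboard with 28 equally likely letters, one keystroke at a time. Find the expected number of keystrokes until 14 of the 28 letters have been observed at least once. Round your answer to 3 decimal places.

Going from k to k+1 distinct takes a geometric number of keystrokes with mean 28/(28-k).
Sum over k = 0,...,13: E = 28/28 + 28/27 + 28/26 + ... + 28/16 + 28/15 = 18.9170.

18.917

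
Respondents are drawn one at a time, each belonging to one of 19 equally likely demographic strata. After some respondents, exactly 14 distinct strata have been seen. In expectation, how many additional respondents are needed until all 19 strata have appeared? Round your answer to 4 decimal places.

43.3833

The wait to go from k to k+1 distinct strata is geometric with mean 19/(19-k).
Sum over k = 14,...,18: E = 19/5 + 19/4 + 19/3 + 19/2 + 19/1 = 43.38333.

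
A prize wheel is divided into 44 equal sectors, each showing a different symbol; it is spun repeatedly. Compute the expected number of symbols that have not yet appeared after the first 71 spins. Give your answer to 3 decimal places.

For each symbol, P(unseen after 71) = (43/44)^71 = 0.1955.
By linearity of expectation, E[unseen] = 44·(43/44)^71 = 8.6015.

8.601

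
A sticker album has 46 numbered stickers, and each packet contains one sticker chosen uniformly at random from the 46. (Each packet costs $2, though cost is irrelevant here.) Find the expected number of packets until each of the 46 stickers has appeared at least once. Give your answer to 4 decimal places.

Split into phases: going from k distinct to k+1 distinct takes on average 46/(46-k) packets.
E[T] = 46/46 + 46/45 + 46/44 + ... + 46/2 + 46/1 = 46·H_{46}.
H_{46} = 4.41669, so E[T] = 203.16761.

203.1676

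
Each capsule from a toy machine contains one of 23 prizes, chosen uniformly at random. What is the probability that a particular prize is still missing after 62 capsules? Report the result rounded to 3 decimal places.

Each capsule misses the fixed prize with probability (23-1)/23 = 22/23, independently.
P(still missing after 62) = (22/23)^62 = 0.0635.

0.064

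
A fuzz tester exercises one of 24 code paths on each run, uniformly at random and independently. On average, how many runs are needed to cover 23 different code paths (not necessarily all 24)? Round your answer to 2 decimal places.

66.62

With k distinct code paths already seen, the next new one arrives after an expected 24/(24-k) runs.
Sum over k = 0,...,22: E = 24/24 + 24/23 + 24/22 + ... + 24/3 + 24/2 = 66.623.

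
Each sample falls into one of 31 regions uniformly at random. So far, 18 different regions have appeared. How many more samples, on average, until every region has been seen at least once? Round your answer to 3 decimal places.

With k distinct regions already seen, the next new one takes an expected 31/(31-k) samples.
Sum over k = 18,...,30: E = 31/13 + 31/12 + 31/11 + ... + 31/2 + 31/1 = 98.5841.

98.584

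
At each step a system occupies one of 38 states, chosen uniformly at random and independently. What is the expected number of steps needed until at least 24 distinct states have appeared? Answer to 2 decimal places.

37.10

With k distinct states already seen, the next new one arrives after an expected 38/(38-k) steps.
Sum over k = 0,...,23: E = 38/38 + 38/37 + 38/36 + ... + 38/16 + 38/15 = 37.101.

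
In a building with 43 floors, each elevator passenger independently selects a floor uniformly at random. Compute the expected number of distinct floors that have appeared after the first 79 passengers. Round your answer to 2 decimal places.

36.30

For each floor, P(seen in 79 passengers) = 1 - (42/43)^79 = 0.844.
By linearity of expectation, E[distinct seen] = 43·(1 - (42/43)^79) = 36.299.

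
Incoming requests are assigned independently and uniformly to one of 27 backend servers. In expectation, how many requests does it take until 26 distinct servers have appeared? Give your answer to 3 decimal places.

78.069

Going from k to k+1 distinct takes a geometric number of requests with mean 27/(27-k).
Sum over k = 0,...,25: E = 27/27 + 27/26 + 27/25 + ... + 27/3 + 27/2 = 78.0693.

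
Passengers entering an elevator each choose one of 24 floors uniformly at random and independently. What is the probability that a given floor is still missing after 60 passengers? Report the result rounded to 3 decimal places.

Each passenger misses the fixed floor with probability (24-1)/24 = 23/24, independently.
P(still missing after 60) = (23/24)^60 = 0.0778.

0.078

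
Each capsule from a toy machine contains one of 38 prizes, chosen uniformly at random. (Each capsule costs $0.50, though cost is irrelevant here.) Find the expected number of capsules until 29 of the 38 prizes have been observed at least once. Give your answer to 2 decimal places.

Going from k to k+1 distinct takes a geometric number of capsules with mean 38/(38-k).
Sum over k = 0,...,28: E = 38/38 + 38/37 + 38/36 + ... + 38/11 + 38/10 = 53.159.

53.16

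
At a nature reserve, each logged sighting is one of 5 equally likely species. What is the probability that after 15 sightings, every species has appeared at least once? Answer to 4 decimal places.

0.8288

By inclusion–exclusion over which species are missing,
P(all seen) = Σ_{j=0}^{5} (-1)^j C(5,j)((5-j)/5)^15
= 1.00000 - 0.17592 + 0.00470 - 0.00001 + 0.00000 - 0.00000
= 0.82877.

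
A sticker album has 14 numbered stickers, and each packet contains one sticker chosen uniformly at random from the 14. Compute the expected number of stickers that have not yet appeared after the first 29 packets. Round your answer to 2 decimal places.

1.63

For each sticker, P(unseen after 29) = (13/14)^29 = 0.117.
By linearity of expectation, E[unseen] = 14·(13/14)^29 = 1.632.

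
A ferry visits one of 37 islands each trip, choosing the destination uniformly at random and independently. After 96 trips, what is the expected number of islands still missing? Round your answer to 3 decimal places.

2.666

For each island, P(unseen after 96) = (36/37)^96 = 0.0721.
By linearity of expectation, E[unseen] = 37·(36/37)^96 = 2.6661.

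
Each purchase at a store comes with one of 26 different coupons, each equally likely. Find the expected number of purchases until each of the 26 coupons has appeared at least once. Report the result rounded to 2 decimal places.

100.21

The wait to go from k to k+1 distinct coupons is geometric with mean 26/(26-k).
E[T] = 26/26 + 26/25 + 26/24 + ... + 26/2 + 26/1 = 26·H_{26}.
H_{26} = 3.854, so E[T] = 100.215.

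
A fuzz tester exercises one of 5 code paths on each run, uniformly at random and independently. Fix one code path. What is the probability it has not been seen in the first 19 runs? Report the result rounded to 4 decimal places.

Each run misses the fixed code path with probability (5-1)/5 = 4/5, independently.
P(still missing after 19) = (4/5)^19 = 0.01441.

0.0144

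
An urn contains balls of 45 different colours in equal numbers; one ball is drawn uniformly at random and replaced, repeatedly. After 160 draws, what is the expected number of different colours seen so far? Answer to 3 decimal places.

For each colour, P(seen in 160 draws) = 1 - (44/45)^160 = 0.9726.
By linearity of expectation, E[distinct seen] = 45·(1 - (44/45)^160) = 43.7651.

43.765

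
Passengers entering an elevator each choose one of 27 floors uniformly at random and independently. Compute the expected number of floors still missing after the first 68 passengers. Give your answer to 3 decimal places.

2.074

For each floor, P(unseen after 68) = (26/27)^68 = 0.0768.
By linearity of expectation, E[unseen] = 27·(26/27)^68 = 2.0740.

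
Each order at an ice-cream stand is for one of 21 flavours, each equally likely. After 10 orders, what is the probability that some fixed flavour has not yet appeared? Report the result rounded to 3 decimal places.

Each order misses the fixed flavour with probability (21-1)/21 = 20/21, independently.
P(still missing after 10) = (20/21)^10 = 0.6139.

0.614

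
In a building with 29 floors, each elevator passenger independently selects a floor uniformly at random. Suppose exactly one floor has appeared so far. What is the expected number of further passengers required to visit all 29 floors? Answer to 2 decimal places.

With k distinct floors already seen, the next new one takes an expected 29/(29-k) passengers.
Sum over k = 1,...,28: E = 29/28 + 29/27 + 29/26 + ... + 29/2 + 29/1 = 113.888.

113.89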